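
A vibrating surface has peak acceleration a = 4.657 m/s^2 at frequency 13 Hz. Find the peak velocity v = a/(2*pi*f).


omega = 2*pi*f = 2*pi*13 = 81.6814 rad/s
v = a / omega = 4.657 / 81.6814 = 0.057014 m/s


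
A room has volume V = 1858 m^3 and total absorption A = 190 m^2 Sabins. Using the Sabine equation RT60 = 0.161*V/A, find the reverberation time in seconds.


RT60 = 0.161 * 1858 / 190 = 1.5744 s


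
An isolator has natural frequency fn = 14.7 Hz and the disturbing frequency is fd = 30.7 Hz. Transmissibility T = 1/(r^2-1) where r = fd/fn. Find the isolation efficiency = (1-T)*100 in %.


r = 30.7 / 14.7 = 2.08844
r^2 - 1 = 2.08844^2 - 1 = 3.36158
T = 1/3.36158 = 0.297479
Efficiency = (1 - 0.297479)*100 = 70.252 %


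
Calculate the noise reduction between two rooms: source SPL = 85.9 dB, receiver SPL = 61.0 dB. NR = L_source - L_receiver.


NR = L_source - L_receiver (difference between source and receiving room levels)
NR = 85.9 - 61.0 = 24.9 dB


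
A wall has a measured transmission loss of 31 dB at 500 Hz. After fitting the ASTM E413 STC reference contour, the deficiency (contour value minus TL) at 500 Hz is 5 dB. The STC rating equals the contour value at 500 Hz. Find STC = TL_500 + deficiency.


By ASTM E413, STC = value of the fitted reference contour at 500 Hz.
Contour value at 500 Hz = TL_500 + deficiency = 31 + 5 = 36
STC = 36


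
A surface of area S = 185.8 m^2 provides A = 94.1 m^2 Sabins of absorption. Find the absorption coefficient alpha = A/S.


Absorption coefficient = absorbed power / incident power
alpha = A / S = 94.1 / 185.8 = 0.50646


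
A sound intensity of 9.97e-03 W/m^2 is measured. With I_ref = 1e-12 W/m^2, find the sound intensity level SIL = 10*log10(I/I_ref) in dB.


I / I_ref = 9.97e-03 / 1e-12 = 9.97e+09
SIL = 10 * log10(9.97e+09) = 99.987 dB


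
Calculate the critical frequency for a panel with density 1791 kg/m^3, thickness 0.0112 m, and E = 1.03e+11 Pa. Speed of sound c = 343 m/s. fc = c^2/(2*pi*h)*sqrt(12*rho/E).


12*rho/E = 12*1791/1.03e+11 = 2.0866e-07
sqrt(12*rho/E) = sqrt(2.0866e-07) = 0.000456793
c^2/(2*pi*h) = 343^2/(2*pi*0.0112) = 1.67182e+06
fc = 1.67182e+06 * 0.000456793 = 763.68 Hz


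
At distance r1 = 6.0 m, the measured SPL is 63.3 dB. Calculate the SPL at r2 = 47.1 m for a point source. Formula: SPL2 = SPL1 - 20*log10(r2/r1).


r2/r1 = 47.1/6.0 = 7.85
Correction = 20*log10(7.85) = 17.8974 dB
SPL2 = 63.3 - 17.8974 = 45.403 dB


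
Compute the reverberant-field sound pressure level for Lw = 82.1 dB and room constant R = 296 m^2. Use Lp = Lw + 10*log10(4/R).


4/R = 4/296 = 0.0135135
Lp = 82.1 + 10*log10(0.0135135) = 63.408 dB


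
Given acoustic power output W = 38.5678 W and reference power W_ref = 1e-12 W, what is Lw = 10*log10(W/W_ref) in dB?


W / W_ref = 38.5678 / 1e-12 = 3.85678e+13
Lw = 10 * log10(3.85678e+13) = 135.86 dB


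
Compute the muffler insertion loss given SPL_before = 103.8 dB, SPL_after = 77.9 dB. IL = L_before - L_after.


Insertion loss = SPL without muffler - SPL with muffler
IL = 103.8 - 77.9 = 25.9 dB


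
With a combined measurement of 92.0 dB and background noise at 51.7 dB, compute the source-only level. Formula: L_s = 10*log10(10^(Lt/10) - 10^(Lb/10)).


10^(92.0/10) = 1.58489e+09
10^(51.7/10) = 147911
Difference = 1.58489e+09 - 147911 = 1.58474e+09
L_source = 10*log10(1.58474e+09) = 92 dB


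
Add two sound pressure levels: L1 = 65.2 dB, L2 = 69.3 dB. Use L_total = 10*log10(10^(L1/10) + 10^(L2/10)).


10^(65.2/10) = 3.31131e+06
10^(69.3/10) = 8.51138e+06
Sum = 3.31131e+06 + 8.51138e+06 = 1.18227e+07
L_total = 10*log10(1.18227e+07) = 70.727 dB


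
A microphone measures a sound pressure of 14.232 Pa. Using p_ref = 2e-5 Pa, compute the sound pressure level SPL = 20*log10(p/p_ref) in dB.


p / p_ref = 14.232 / 2e-5 = 711600
SPL = 20 * log10(711600) = 117.04 dB


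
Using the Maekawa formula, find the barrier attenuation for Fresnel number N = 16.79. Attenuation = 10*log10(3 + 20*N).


3 + 20*N = 3 + 20*16.79 = 338.8
Att = 10*log10(338.8) = 25.299 dB


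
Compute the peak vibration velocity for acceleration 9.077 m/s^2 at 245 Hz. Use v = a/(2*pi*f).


omega = 2*pi*f = 2*pi*245 = 1539.38 rad/s
v = a / omega = 9.077 / 1539.38 = 0.0058965 m/s


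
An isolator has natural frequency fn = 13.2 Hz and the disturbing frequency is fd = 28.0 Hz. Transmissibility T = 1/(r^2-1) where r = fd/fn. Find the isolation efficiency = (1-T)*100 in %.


r = 28.0 / 13.2 = 2.12121
r^2 - 1 = 2.12121^2 - 1 = 3.49953
T = 1/3.49953 = 0.285753
Efficiency = (1 - 0.285753)*100 = 71.425 %


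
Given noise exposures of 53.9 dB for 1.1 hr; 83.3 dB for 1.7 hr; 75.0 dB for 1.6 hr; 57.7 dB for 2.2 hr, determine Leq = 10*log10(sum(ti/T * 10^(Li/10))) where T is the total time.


T_total = 1.1 + 1.7 + 1.6 + 2.2 = 6.6 hr
(1.1/6.6) * 10^(53.9/10) = 40911.8
(1.7/6.6) * 10^(83.3/10) = 5.50687e+07
(1.6/6.6) * 10^(75.0/10) = 7.66613e+06
(2.2/6.6) * 10^(57.7/10) = 196281
Sum = 40911.8 + 5.50687e+07 + 7.66613e+06 + 196281 = 6.2972e+07
Leq = 10*log10(6.2972e+07) = 77.991 dB


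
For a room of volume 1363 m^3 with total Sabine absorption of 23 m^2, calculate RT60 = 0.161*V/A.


RT60 = 0.161 * 1363 / 23 = 9.541 s


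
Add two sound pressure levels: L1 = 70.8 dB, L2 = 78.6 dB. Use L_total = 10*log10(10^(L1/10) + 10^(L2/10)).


10^(70.8/10) = 1.20226e+07
10^(78.6/10) = 7.24436e+07
Sum = 1.20226e+07 + 7.24436e+07 = 8.44662e+07
L_total = 10*log10(8.44662e+07) = 79.267 dB


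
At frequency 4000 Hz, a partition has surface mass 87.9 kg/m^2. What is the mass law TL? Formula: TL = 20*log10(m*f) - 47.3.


m * f = 87.9 * 4000 = 351600
20*log10(351600) = 110.921 dB
TL = 110.921 - 47.3 = 63.621 dB


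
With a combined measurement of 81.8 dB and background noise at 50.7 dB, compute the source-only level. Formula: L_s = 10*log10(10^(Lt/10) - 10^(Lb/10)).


10^(81.8/10) = 1.51356e+08
10^(50.7/10) = 117490
Difference = 1.51356e+08 - 117490 = 1.51239e+08
L_source = 10*log10(1.51239e+08) = 81.797 dB


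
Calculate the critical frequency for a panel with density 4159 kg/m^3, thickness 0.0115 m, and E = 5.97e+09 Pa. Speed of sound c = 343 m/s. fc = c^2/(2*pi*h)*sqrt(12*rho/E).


12*rho/E = 12*4159/5.97e+09 = 8.3598e-06
sqrt(12*rho/E) = sqrt(8.3598e-06) = 0.00289133
c^2/(2*pi*h) = 343^2/(2*pi*0.0115) = 1.62821e+06
fc = 1.62821e+06 * 0.00289133 = 4707.7 Hz


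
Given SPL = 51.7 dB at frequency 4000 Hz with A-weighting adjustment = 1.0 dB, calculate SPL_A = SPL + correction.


A-weighting table: 4000 Hz -> 1.0 dB correction
SPL_A = SPL + correction = 51.7 + (1.0) = 52.7 dBA


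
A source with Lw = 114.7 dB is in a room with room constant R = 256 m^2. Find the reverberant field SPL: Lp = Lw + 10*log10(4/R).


4/R = 4/256 = 0.015625
Lp = 114.7 + 10*log10(0.015625) = 96.638 dB


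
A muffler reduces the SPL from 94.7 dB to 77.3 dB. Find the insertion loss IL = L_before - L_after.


Insertion loss = SPL without muffler - SPL with muffler
IL = 94.7 - 77.3 = 17.4 dB


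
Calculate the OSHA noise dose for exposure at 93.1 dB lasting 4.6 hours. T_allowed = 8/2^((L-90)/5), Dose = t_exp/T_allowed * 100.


T_allowed = 8 / 2^((93.1 - 90)/5) = 5.20537 hr
Dose = 4.6 / 5.20537 * 100 = 88.37 %


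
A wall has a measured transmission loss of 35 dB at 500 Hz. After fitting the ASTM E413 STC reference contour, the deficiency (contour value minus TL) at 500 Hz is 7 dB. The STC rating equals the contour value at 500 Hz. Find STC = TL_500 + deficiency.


By ASTM E413, STC = value of the fitted reference contour at 500 Hz.
Contour value at 500 Hz = TL_500 + deficiency = 35 + 7 = 42
STC = 42


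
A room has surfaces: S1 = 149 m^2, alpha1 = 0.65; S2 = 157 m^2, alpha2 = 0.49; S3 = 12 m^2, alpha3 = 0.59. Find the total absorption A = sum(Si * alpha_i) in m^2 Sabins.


149 * 0.65 = 96.85
157 * 0.49 = 76.93
12 * 0.59 = 7.08
A_total = 96.85 + 76.93 + 7.08 = 180.86 m^2


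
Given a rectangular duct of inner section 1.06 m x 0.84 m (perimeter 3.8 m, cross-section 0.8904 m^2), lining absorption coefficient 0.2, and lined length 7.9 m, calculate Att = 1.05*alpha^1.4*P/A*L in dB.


alpha^1.4 = 0.2^1.4 = 0.105061
Attenuation rate = 1.05 * alpha^1.4 * P / A
= 1.05 * 0.105061 * 3.8 / 0.8904 = 0.470792 dB/m
Total Att = 0.470792 * 7.9 = 3.7193 dB


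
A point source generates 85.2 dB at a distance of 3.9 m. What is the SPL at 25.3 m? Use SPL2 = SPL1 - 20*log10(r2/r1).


r2/r1 = 25.3/3.9 = 6.48718
Correction = 20*log10(6.48718) = 16.2411 dB
SPL2 = 85.2 - 16.2411 = 68.959 dB


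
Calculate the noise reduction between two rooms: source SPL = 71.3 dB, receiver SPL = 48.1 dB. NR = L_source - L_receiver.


NR = L_source - L_receiver (difference between source and receiving room levels)
NR = 71.3 - 48.1 = 23.2 dB


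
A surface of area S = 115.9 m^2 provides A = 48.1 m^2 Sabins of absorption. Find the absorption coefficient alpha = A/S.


Absorption coefficient = absorbed power / incident power
alpha = A / S = 48.1 / 115.9 = 0.41501


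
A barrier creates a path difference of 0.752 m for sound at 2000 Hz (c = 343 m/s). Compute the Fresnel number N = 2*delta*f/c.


N = 2*delta*f/c = 2*delta/lambda, where lambda = c/f
lambda = 343 / 2000 = 0.1715 m
N = 2 * 0.752 / 0.1715 = 8.7697


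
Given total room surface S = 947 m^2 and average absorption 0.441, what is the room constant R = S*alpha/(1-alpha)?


R = 947 * 0.441 / (1 - 0.441) = 747.1 m^2


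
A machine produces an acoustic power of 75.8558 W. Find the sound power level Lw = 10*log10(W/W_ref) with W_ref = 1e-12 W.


W / W_ref = 75.8558 / 1e-12 = 7.58558e+13
Lw = 10 * log10(7.58558e+13) = 138.8 dB


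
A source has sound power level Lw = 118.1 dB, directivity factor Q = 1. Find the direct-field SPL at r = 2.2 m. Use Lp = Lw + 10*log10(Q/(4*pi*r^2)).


4*pi*r^2 = 4*pi*2.2^2 = 60.8212 m^2
Q / (4*pi*r^2) = 1 / 60.8212 = 0.0164416
Lp = 118.1 + 10*log10(0.0164416) = 100.26 dB


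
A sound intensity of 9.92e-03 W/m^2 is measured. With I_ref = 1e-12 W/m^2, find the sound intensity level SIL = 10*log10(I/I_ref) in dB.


I / I_ref = 9.92e-03 / 1e-12 = 9.92e+09
SIL = 10 * log10(9.92e+09) = 99.965 dB


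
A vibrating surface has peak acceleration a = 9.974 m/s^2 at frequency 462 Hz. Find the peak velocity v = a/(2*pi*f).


omega = 2*pi*f = 2*pi*462 = 2902.83 rad/s
v = a / omega = 9.974 / 2902.83 = 0.003436 m/s


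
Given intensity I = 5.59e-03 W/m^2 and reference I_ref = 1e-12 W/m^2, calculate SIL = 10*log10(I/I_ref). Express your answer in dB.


I / I_ref = 5.59e-03 / 1e-12 = 5.59e+09
SIL = 10 * log10(5.59e+09) = 97.474 dB


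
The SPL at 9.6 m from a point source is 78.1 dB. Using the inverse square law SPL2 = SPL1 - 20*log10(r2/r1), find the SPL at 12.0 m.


r2/r1 = 12.0/9.6 = 1.25
Correction = 20*log10(1.25) = 1.9382 dB
SPL2 = 78.1 - 1.9382 = 76.162 dB


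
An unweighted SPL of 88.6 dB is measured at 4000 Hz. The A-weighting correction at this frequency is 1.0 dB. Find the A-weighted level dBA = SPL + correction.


A-weighting table: 4000 Hz -> 1.0 dB correction
SPL_A = SPL + correction = 88.6 + (1.0) = 89.6 dBA


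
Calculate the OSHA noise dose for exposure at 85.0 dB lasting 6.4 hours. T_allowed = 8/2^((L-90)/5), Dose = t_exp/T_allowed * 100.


T_allowed = 8 / 2^((85.0 - 90)/5) = 16 hr
Dose = 6.4 / 16 * 100 = 40 %


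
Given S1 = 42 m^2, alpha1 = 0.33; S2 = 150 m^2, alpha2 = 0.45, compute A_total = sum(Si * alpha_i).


42 * 0.33 = 13.86
150 * 0.45 = 67.5
A_total = 13.86 + 67.5 = 81.36 m^2


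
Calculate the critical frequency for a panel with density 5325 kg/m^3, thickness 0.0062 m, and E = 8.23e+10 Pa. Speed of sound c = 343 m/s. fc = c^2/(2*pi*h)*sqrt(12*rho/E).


12*rho/E = 12*5325/8.23e+10 = 7.76428e-07
sqrt(12*rho/E) = sqrt(7.76428e-07) = 0.000881152
c^2/(2*pi*h) = 343^2/(2*pi*0.0062) = 3.02007e+06
fc = 3.02007e+06 * 0.000881152 = 2661.1 Hz


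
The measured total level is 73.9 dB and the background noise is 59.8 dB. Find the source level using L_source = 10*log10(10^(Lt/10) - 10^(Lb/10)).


10^(73.9/10) = 2.45471e+07
10^(59.8/10) = 954993
Difference = 2.45471e+07 - 954993 = 2.35921e+07
L_source = 10*log10(2.35921e+07) = 73.728 dB


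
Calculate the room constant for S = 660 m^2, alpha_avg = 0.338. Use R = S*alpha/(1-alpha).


R = 660 * 0.338 / (1 - 0.338) = 336.98 m^2


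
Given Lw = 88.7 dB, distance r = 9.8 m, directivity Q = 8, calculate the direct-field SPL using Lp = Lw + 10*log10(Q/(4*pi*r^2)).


4*pi*r^2 = 4*pi*9.8^2 = 1206.87 m^2
Q / (4*pi*r^2) = 8 / 1206.87 = 0.00662872
Lp = 88.7 + 10*log10(0.00662872) = 66.914 dB


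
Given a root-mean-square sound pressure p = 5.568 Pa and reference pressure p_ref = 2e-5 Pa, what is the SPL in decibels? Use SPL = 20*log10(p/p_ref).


p / p_ref = 5.568 / 2e-5 = 278400
SPL = 20 * log10(278400) = 108.89 dB


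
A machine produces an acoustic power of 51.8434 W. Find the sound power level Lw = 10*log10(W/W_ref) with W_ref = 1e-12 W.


W / W_ref = 51.8434 / 1e-12 = 5.18434e+13
Lw = 10 * log10(5.18434e+13) = 137.15 dB


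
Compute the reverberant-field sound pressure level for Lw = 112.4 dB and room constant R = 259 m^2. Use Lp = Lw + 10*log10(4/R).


4/R = 4/259 = 0.015444
Lp = 112.4 + 10*log10(0.015444) = 94.288 dB


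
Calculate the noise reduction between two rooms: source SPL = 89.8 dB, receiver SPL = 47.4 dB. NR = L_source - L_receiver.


NR = L_source - L_receiver (difference between source and receiving room levels)
NR = 89.8 - 47.4 = 42.4 dB


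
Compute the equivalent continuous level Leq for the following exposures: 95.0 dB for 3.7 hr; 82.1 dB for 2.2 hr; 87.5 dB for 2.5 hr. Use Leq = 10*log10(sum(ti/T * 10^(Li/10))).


T_total = 3.7 + 2.2 + 2.5 = 8.4 hr
(3.7/8.4) * 10^(95.0/10) = 1.39291e+09
(2.2/8.4) * 10^(82.1/10) = 4.2476e+07
(2.5/8.4) * 10^(87.5/10) = 1.67363e+08
Sum = 1.39291e+09 + 4.2476e+07 + 1.67363e+08 = 1.60275e+09
Leq = 10*log10(1.60275e+09) = 92.049 dB


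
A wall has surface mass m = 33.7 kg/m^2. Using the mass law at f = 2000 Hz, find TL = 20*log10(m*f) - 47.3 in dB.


m * f = 33.7 * 2000 = 67400
20*log10(67400) = 96.5732 dB
TL = 96.5732 - 47.3 = 49.273 dB


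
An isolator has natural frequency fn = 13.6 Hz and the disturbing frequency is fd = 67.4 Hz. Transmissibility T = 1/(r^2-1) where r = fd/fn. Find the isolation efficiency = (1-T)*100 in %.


r = 67.4 / 13.6 = 4.95588
r^2 - 1 = 4.95588^2 - 1 = 23.5607
T = 1/23.5607 = 0.0424436
Efficiency = (1 - 0.0424436)*100 = 95.756 %


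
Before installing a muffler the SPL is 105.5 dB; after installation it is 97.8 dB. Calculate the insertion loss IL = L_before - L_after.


Insertion loss = SPL without muffler - SPL with muffler
IL = 105.5 - 97.8 = 7.7 dB


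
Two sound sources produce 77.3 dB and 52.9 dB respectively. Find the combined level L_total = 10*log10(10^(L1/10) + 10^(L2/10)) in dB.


10^(77.3/10) = 5.37032e+07
10^(52.9/10) = 194984
Sum = 5.37032e+07 + 194984 = 5.38982e+07
L_total = 10*log10(5.38982e+07) = 77.316 dB


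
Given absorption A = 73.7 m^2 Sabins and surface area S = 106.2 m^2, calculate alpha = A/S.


Absorption coefficient = absorbed power / incident power
alpha = A / S = 73.7 / 106.2 = 0.69397


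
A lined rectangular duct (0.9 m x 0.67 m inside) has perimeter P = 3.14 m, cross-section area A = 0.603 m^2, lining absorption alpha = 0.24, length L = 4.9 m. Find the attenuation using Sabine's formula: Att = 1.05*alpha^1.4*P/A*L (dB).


alpha^1.4 = 0.24^1.4 = 0.135611
Attenuation rate = 1.05 * alpha^1.4 * P / A
= 1.05 * 0.135611 * 3.14 / 0.603 = 0.741475 dB/m
Total Att = 0.741475 * 4.9 = 3.6332 dB


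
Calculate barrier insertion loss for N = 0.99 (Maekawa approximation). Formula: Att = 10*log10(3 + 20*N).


3 + 20*N = 3 + 20*0.99 = 22.8
Att = 10*log10(22.8) = 13.579 dB


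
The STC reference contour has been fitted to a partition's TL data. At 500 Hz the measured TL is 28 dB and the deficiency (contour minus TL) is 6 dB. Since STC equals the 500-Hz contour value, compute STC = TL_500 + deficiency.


By ASTM E413, STC = value of the fitted reference contour at 500 Hz.
Contour value at 500 Hz = TL_500 + deficiency = 28 + 6 = 34
STC = 34


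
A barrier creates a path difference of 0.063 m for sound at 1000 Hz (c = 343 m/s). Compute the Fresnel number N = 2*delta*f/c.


N = 2*delta*f/c = 2*delta/lambda, where lambda = c/f
lambda = 343 / 1000 = 0.343 m
N = 2 * 0.063 / 0.343 = 0.36735


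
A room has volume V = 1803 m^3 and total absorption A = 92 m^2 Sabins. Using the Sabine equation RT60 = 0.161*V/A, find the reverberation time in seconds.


RT60 = 0.161 * 1803 / 92 = 3.1553 s


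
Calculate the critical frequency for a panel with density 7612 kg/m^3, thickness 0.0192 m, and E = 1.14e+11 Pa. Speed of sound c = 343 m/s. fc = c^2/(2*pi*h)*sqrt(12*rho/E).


12*rho/E = 12*7612/1.14e+11 = 8.01263e-07
sqrt(12*rho/E) = sqrt(8.01263e-07) = 0.000895133
c^2/(2*pi*h) = 343^2/(2*pi*0.0192) = 975230
fc = 975230 * 0.000895133 = 872.96 Hz


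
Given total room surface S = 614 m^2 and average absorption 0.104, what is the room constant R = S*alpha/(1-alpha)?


R = 614 * 0.104 / (1 - 0.104) = 71.268 m^2


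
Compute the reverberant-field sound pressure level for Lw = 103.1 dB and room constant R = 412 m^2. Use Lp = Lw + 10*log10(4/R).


4/R = 4/412 = 0.00970874
Lp = 103.1 + 10*log10(0.00970874) = 82.972 dB


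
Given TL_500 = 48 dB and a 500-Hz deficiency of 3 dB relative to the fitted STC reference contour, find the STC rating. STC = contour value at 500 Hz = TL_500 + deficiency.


By ASTM E413, STC = value of the fitted reference contour at 500 Hz.
Contour value at 500 Hz = TL_500 + deficiency = 48 + 3 = 51
STC = 51


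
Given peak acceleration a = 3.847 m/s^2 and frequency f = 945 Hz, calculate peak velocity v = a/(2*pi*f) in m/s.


omega = 2*pi*f = 2*pi*945 = 5937.61 rad/s
v = a / omega = 3.847 / 5937.61 = 0.0006479 m/s


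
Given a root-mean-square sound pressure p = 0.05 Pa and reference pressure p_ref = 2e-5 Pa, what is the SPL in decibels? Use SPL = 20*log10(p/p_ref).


p / p_ref = 0.05 / 2e-5 = 2500
SPL = 20 * log10(2500) = 67.959 dB


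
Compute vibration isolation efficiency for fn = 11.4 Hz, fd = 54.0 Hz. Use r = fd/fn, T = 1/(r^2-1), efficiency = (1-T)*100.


r = 54.0 / 11.4 = 4.73684
r^2 - 1 = 4.73684^2 - 1 = 21.4377
T = 1/21.4377 = 0.0466468
Efficiency = (1 - 0.0466468)*100 = 95.335 %


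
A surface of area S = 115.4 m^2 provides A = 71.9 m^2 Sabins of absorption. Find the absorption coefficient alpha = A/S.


Absorption coefficient = absorbed power / incident power
alpha = A / S = 71.9 / 115.4 = 0.62305


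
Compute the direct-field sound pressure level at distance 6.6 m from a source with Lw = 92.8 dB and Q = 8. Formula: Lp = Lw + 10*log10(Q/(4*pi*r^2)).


4*pi*r^2 = 4*pi*6.6^2 = 547.391 m^2
Q / (4*pi*r^2) = 8 / 547.391 = 0.0146148
Lp = 92.8 + 10*log10(0.0146148) = 74.448 dB


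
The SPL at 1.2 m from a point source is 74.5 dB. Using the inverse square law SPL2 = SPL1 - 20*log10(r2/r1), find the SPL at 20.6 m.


r2/r1 = 20.6/1.2 = 17.1667
Correction = 20*log10(17.1667) = 24.6937 dB
SPL2 = 74.5 - 24.6937 = 49.806 dB


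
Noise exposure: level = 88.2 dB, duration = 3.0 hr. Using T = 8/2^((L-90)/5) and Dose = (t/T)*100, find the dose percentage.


T_allowed = 8 / 2^((88.2 - 90)/5) = 10.2674 hr
Dose = 3.0 / 10.2674 * 100 = 29.219 %


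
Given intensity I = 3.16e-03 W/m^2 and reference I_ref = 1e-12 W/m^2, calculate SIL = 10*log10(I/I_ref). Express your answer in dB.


I / I_ref = 3.16e-03 / 1e-12 = 3.16e+09
SIL = 10 * log10(3.16e+09) = 94.997 dB


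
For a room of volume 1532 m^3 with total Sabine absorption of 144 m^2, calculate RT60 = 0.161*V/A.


RT60 = 0.161 * 1532 / 144 = 1.7129 s


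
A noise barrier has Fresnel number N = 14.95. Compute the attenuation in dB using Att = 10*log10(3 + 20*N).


3 + 20*N = 3 + 20*14.95 = 302
Att = 10*log10(302) = 24.8 dB


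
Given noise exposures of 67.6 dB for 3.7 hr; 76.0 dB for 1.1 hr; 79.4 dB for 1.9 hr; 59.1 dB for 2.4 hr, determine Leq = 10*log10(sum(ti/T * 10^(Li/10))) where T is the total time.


T_total = 3.7 + 1.1 + 1.9 + 2.4 = 9.1 hr
(3.7/9.1) * 10^(67.6/10) = 2.3397e+06
(1.1/9.1) * 10^(76.0/10) = 4.81228e+06
(1.9/9.1) * 10^(79.4/10) = 1.8185e+07
(2.4/9.1) * 10^(59.1/10) = 214373
Sum = 2.3397e+06 + 4.81228e+06 + 1.8185e+07 + 214373 = 2.55514e+07
Leq = 10*log10(2.55514e+07) = 74.074 dB


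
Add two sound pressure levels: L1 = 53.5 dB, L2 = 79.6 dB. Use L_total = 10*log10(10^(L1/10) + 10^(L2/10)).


10^(53.5/10) = 223872
10^(79.6/10) = 9.12011e+07
Sum = 223872 + 9.12011e+07 = 9.1425e+07
L_total = 10*log10(9.1425e+07) = 79.611 dB


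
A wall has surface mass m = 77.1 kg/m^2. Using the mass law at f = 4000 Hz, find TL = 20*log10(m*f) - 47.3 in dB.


m * f = 77.1 * 4000 = 308400
20*log10(308400) = 109.782 dB
TL = 109.782 - 47.3 = 62.482 dB


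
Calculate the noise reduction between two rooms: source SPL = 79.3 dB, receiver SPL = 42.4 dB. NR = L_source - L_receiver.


NR = L_source - L_receiver (difference between source and receiving room levels)
NR = 79.3 - 42.4 = 36.9 dB


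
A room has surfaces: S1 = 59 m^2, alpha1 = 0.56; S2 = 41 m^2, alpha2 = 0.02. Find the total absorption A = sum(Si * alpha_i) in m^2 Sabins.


59 * 0.56 = 33.04
41 * 0.02 = 0.82
A_total = 33.04 + 0.82 = 33.86 m^2


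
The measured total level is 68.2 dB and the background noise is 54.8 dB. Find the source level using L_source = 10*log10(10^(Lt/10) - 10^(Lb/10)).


10^(68.2/10) = 6.60693e+06
10^(54.8/10) = 301995
Difference = 6.60693e+06 - 301995 = 6.30494e+06
L_source = 10*log10(6.30494e+06) = 67.997 dB


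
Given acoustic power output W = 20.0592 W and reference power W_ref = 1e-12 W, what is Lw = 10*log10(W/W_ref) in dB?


W / W_ref = 20.0592 / 1e-12 = 2.00592e+13
Lw = 10 * log10(2.00592e+13) = 133.02 dB


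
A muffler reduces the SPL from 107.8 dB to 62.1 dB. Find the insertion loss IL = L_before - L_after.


Insertion loss = SPL without muffler - SPL with muffler
IL = 107.8 - 62.1 = 45.7 dB


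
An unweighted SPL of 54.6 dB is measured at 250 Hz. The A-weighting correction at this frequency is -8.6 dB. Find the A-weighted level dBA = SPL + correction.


A-weighting table: 250 Hz -> -8.6 dB correction
SPL_A = SPL + correction = 54.6 + (-8.6) = 46 dBA


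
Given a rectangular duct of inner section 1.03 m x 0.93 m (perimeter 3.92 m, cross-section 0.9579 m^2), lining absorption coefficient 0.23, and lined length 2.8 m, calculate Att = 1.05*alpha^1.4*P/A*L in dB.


alpha^1.4 = 0.23^1.4 = 0.127767
Attenuation rate = 1.05 * alpha^1.4 * P / A
= 1.05 * 0.127767 * 3.92 / 0.9579 = 0.549002 dB/m
Total Att = 0.549002 * 2.8 = 1.5372 dB


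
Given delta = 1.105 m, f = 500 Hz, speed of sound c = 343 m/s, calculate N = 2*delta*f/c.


N = 2*delta*f/c = 2*delta/lambda, where lambda = c/f
lambda = 343 / 500 = 0.686 m
N = 2 * 1.105 / 0.686 = 3.2216


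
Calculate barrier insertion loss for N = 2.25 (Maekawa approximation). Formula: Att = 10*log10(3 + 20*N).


3 + 20*N = 3 + 20*2.25 = 48
Att = 10*log10(48) = 16.812 dB


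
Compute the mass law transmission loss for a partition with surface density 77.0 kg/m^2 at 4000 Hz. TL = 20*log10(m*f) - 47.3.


m * f = 77.0 * 4000 = 308000
20*log10(308000) = 109.771 dB
TL = 109.771 - 47.3 = 62.471 dB


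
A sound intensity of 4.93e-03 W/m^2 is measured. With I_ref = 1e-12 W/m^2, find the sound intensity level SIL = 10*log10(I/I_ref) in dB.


I / I_ref = 4.93e-03 / 1e-12 = 4.93e+09
SIL = 10 * log10(4.93e+09) = 96.928 dB


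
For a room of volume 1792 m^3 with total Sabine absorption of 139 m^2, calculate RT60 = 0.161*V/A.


RT60 = 0.161 * 1792 / 139 = 2.0756 s


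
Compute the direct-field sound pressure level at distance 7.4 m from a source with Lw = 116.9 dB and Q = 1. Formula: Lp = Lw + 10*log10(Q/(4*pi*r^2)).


4*pi*r^2 = 4*pi*7.4^2 = 688.134 m^2
Q / (4*pi*r^2) = 1 / 688.134 = 0.00145321
Lp = 116.9 + 10*log10(0.00145321) = 88.523 dB


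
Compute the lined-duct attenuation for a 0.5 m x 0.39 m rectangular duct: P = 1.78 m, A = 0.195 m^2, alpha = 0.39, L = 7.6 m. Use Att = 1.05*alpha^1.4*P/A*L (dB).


alpha^1.4 = 0.39^1.4 = 0.267603
Attenuation rate = 1.05 * alpha^1.4 * P / A
= 1.05 * 0.267603 * 1.78 / 0.195 = 2.56487 dB/m
Total Att = 2.56487 * 7.6 = 19.493 dB


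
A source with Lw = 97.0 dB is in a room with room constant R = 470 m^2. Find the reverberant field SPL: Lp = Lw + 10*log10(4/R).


4/R = 4/470 = 0.00851064
Lp = 97.0 + 10*log10(0.00851064) = 76.3 dB


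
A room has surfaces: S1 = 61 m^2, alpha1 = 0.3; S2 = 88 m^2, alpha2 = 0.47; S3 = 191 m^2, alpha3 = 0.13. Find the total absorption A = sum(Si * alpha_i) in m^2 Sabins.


61 * 0.3 = 18.3
88 * 0.47 = 41.36
191 * 0.13 = 24.83
A_total = 18.3 + 41.36 + 24.83 = 84.49 m^2


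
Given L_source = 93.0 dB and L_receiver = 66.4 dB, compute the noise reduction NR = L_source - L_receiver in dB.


NR = L_source - L_receiver (difference between source and receiving room levels)
NR = 93.0 - 66.4 = 26.6 dB


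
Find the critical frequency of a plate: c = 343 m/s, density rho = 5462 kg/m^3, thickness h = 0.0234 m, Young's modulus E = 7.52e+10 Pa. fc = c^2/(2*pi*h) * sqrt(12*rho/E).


12*rho/E = 12*5462/7.52e+10 = 8.71596e-07
sqrt(12*rho/E) = sqrt(8.71596e-07) = 0.000933593
c^2/(2*pi*h) = 343^2/(2*pi*0.0234) = 800189
fc = 800189 * 0.000933593 = 747.05 Hz


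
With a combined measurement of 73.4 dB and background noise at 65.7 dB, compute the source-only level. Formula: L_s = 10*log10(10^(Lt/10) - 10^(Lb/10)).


10^(73.4/10) = 2.18776e+07
10^(65.7/10) = 3.71535e+06
Difference = 2.18776e+07 - 3.71535e+06 = 1.81622e+07
L_source = 10*log10(1.81622e+07) = 72.592 dB


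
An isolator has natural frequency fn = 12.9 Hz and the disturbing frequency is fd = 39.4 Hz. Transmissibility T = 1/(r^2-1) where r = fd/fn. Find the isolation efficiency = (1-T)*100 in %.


r = 39.4 / 12.9 = 3.05426
r^2 - 1 = 3.05426^2 - 1 = 8.3285
T = 1/8.3285 = 0.12007
Efficiency = (1 - 0.12007)*100 = 87.993 %


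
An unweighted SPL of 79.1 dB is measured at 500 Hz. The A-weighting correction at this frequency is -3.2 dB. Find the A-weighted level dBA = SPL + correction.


A-weighting table: 500 Hz -> -3.2 dB correction
SPL_A = SPL + correction = 79.1 + (-3.2) = 75.9 dBA


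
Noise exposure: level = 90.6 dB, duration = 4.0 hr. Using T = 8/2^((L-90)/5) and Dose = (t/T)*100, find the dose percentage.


T_allowed = 8 / 2^((90.6 - 90)/5) = 7.3615 hr
Dose = 4.0 / 7.3615 * 100 = 54.337 %


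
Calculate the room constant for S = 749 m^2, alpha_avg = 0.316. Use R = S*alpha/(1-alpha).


R = 749 * 0.316 / (1 - 0.316) = 346.03 m^2


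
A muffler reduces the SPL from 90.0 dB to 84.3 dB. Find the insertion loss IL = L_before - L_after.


Insertion loss = SPL without muffler - SPL with muffler
IL = 90.0 - 84.3 = 5.7 dB


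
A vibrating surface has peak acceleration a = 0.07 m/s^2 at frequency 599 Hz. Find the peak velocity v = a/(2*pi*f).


omega = 2*pi*f = 2*pi*599 = 3763.63 rad/s
v = a / omega = 0.07 / 3763.63 = 1.8599e-05 m/s


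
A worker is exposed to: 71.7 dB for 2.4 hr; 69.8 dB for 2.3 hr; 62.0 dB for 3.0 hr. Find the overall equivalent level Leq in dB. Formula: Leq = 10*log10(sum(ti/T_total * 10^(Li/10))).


T_total = 2.4 + 2.3 + 3.0 = 7.7 hr
(2.4/7.7) * 10^(71.7/10) = 4.61021e+06
(2.3/7.7) * 10^(69.8/10) = 2.85258e+06
(3.0/7.7) * 10^(62.0/10) = 617491
Sum = 4.61021e+06 + 2.85258e+06 + 617491 = 8.08028e+06
Leq = 10*log10(8.08028e+06) = 69.074 dB


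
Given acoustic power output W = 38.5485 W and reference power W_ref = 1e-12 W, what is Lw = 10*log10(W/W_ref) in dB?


W / W_ref = 38.5485 / 1e-12 = 3.85485e+13
Lw = 10 * log10(3.85485e+13) = 135.86 dB


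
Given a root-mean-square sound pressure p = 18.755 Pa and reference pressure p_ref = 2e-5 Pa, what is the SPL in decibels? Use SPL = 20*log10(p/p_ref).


p / p_ref = 18.755 / 2e-5 = 937750
SPL = 20 * log10(937750) = 119.44 dB


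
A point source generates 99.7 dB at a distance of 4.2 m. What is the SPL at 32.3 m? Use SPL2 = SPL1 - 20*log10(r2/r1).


r2/r1 = 32.3/4.2 = 7.69048
Correction = 20*log10(7.69048) = 17.7191 dB
SPL2 = 99.7 - 17.7191 = 81.981 dB


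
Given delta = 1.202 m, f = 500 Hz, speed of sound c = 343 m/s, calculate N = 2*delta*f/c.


N = 2*delta*f/c = 2*delta/lambda, where lambda = c/f
lambda = 343 / 500 = 0.686 m
N = 2 * 1.202 / 0.686 = 3.5044


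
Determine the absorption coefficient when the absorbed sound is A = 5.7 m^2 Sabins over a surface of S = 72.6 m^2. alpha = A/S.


Absorption coefficient = absorbed power / incident power
alpha = A / S = 5.7 / 72.6 = 0.078512


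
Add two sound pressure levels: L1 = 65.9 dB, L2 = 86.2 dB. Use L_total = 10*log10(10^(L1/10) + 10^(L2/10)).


10^(65.9/10) = 3.89045e+06
10^(86.2/10) = 4.16869e+08
Sum = 3.89045e+06 + 4.16869e+08 = 4.20759e+08
L_total = 10*log10(4.20759e+08) = 86.24 dB


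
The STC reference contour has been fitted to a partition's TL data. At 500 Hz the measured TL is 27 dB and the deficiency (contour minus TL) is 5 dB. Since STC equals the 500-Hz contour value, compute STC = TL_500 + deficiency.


By ASTM E413, STC = value of the fitted reference contour at 500 Hz.
Contour value at 500 Hz = TL_500 + deficiency = 27 + 5 = 32
STC = 32


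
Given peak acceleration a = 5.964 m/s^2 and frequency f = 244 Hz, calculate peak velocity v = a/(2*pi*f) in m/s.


omega = 2*pi*f = 2*pi*244 = 1533.1 rad/s
v = a / omega = 5.964 / 1533.1 = 0.0038902 m/s


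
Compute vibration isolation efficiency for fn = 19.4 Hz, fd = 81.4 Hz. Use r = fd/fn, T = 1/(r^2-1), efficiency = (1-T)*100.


r = 81.4 / 19.4 = 4.19588
r^2 - 1 = 4.19588^2 - 1 = 16.6054
T = 1/16.6054 = 0.0602214
Efficiency = (1 - 0.0602214)*100 = 93.978 %


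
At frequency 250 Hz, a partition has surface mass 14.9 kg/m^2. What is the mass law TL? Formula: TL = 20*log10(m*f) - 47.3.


m * f = 14.9 * 250 = 3725
20*log10(3725) = 71.4225 dB
TL = 71.4225 - 47.3 = 24.123 dB


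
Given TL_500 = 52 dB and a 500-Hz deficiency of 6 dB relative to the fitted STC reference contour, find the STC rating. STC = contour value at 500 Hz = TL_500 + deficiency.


By ASTM E413, STC = value of the fitted reference contour at 500 Hz.
Contour value at 500 Hz = TL_500 + deficiency = 52 + 6 = 58
STC = 58


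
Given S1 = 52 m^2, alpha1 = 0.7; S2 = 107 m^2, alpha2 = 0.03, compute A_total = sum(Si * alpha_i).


52 * 0.7 = 36.4
107 * 0.03 = 3.21
A_total = 36.4 + 3.21 = 39.61 m^2


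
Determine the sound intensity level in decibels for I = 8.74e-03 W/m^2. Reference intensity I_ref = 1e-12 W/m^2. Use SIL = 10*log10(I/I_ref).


I / I_ref = 8.74e-03 / 1e-12 = 8.74e+09
SIL = 10 * log10(8.74e+09) = 99.415 dB


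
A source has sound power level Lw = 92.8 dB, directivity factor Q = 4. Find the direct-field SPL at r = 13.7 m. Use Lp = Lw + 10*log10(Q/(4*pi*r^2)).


4*pi*r^2 = 4*pi*13.7^2 = 2358.58 m^2
Q / (4*pi*r^2) = 4 / 2358.58 = 0.00169594
Lp = 92.8 + 10*log10(0.00169594) = 65.094 dB


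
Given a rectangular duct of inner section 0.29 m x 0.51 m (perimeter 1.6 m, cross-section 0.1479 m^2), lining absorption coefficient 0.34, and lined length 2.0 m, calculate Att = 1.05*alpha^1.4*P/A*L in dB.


alpha^1.4 = 0.34^1.4 = 0.220836
Attenuation rate = 1.05 * alpha^1.4 * P / A
= 1.05 * 0.220836 * 1.6 / 0.1479 = 2.50848 dB/m
Total Att = 2.50848 * 2.0 = 5.017 dB


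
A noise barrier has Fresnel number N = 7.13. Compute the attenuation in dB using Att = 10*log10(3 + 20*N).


3 + 20*N = 3 + 20*7.13 = 145.6
Att = 10*log10(145.6) = 21.632 dB


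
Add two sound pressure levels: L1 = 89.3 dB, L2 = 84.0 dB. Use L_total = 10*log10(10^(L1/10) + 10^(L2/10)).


10^(89.3/10) = 8.51138e+08
10^(84.0/10) = 2.51189e+08
Sum = 8.51138e+08 + 2.51189e+08 = 1.10233e+09
L_total = 10*log10(1.10233e+09) = 90.423 dB


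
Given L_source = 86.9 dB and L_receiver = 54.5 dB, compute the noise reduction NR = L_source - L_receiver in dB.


NR = L_source - L_receiver (difference between source and receiving room levels)
NR = 86.9 - 54.5 = 32.4 dB


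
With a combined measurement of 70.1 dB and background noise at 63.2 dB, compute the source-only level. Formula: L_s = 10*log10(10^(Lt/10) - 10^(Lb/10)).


10^(70.1/10) = 1.02329e+07
10^(63.2/10) = 2.0893e+06
Difference = 1.02329e+07 - 2.0893e+06 = 8.1436e+06
L_source = 10*log10(8.1436e+06) = 69.108 dB


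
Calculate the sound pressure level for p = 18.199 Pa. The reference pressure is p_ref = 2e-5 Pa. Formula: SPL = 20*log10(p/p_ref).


p / p_ref = 18.199 / 2e-5 = 909950
SPL = 20 * log10(909950) = 119.18 dB


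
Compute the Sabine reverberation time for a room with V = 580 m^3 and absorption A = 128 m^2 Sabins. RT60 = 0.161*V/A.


RT60 = 0.161 * 580 / 128 = 0.72953 s


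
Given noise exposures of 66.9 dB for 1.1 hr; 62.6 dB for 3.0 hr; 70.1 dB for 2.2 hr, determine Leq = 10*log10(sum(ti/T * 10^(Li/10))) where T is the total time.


T_total = 1.1 + 3.0 + 2.2 = 6.3 hr
(1.1/6.3) * 10^(66.9/10) = 855169
(3.0/6.3) * 10^(62.6/10) = 866524
(2.2/6.3) * 10^(70.1/10) = 3.5734e+06
Sum = 855169 + 866524 + 3.5734e+06 = 5.29509e+06
Leq = 10*log10(5.29509e+06) = 67.239 dB


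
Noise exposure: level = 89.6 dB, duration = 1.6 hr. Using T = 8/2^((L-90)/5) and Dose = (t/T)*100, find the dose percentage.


T_allowed = 8 / 2^((89.6 - 90)/5) = 8.45614 hr
Dose = 1.6 / 8.45614 * 100 = 18.921 %


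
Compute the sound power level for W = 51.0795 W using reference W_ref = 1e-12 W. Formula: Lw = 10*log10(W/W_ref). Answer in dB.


W / W_ref = 51.0795 / 1e-12 = 5.10795e+13
Lw = 10 * log10(5.10795e+13) = 137.08 dB


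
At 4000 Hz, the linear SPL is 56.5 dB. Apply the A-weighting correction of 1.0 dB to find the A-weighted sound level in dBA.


A-weighting table: 4000 Hz -> 1.0 dB correction
SPL_A = SPL + correction = 56.5 + (1.0) = 57.5 dBA


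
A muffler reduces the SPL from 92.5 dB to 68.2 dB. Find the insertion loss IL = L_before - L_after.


Insertion loss = SPL without muffler - SPL with muffler
IL = 92.5 - 68.2 = 24.3 dB


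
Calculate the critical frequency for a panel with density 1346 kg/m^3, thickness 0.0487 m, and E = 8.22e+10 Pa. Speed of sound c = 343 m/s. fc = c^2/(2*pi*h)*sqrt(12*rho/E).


12*rho/E = 12*1346/8.22e+10 = 1.96496e-07
sqrt(12*rho/E) = sqrt(1.96496e-07) = 0.000443279
c^2/(2*pi*h) = 343^2/(2*pi*0.0487) = 384485
fc = 384485 * 0.000443279 = 170.43 Hz


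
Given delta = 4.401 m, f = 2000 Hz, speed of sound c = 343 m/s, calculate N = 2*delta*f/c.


N = 2*delta*f/c = 2*delta/lambda, where lambda = c/f
lambda = 343 / 2000 = 0.1715 m
N = 2 * 4.401 / 0.1715 = 51.324


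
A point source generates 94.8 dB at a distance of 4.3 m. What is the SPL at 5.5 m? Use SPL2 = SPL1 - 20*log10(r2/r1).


r2/r1 = 5.5/4.3 = 1.27907
Correction = 20*log10(1.27907) = 2.13789 dB
SPL2 = 94.8 - 2.13789 = 92.662 dB


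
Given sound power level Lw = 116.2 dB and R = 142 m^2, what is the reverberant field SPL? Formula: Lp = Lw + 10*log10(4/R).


4/R = 4/142 = 0.028169
Lp = 116.2 + 10*log10(0.028169) = 100.7 dB


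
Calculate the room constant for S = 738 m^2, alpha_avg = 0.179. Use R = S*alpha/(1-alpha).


R = 738 * 0.179 / (1 - 0.179) = 160.9 m^2


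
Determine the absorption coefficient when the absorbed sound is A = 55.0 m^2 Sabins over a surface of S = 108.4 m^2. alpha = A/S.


Absorption coefficient = absorbed power / incident power
alpha = A / S = 55.0 / 108.4 = 0.50738


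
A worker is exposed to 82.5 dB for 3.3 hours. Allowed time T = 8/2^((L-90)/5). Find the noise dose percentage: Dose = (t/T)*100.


T_allowed = 8 / 2^((82.5 - 90)/5) = 22.6274 hr
Dose = 3.3 / 22.6274 * 100 = 14.584 %


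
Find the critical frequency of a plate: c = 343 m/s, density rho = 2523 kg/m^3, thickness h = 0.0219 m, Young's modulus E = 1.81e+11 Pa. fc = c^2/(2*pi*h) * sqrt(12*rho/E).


12*rho/E = 12*2523/1.81e+11 = 1.67271e-07
sqrt(12*rho/E) = sqrt(1.67271e-07) = 0.000408988
c^2/(2*pi*h) = 343^2/(2*pi*0.0219) = 854996
fc = 854996 * 0.000408988 = 349.68 Hz


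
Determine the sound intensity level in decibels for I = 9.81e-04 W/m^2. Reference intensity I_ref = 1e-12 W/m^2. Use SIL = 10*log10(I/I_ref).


I / I_ref = 9.81e-04 / 1e-12 = 9.81e+08
SIL = 10 * log10(9.81e+08) = 89.917 dB


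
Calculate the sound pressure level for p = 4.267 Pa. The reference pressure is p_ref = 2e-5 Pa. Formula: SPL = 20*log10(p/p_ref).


p / p_ref = 4.267 / 2e-5 = 213350
SPL = 20 * log10(213350) = 106.58 dB


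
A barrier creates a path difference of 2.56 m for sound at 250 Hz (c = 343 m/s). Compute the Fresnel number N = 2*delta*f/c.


N = 2*delta*f/c = 2*delta/lambda, where lambda = c/f
lambda = 343 / 250 = 1.372 m
N = 2 * 2.56 / 1.372 = 3.7318


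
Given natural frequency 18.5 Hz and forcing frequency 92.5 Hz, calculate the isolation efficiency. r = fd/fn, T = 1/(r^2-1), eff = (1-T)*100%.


r = 92.5 / 18.5 = 5
r^2 - 1 = 5^2 - 1 = 24
T = 1/24 = 0.0416667
Efficiency = (1 - 0.0416667)*100 = 95.833 %


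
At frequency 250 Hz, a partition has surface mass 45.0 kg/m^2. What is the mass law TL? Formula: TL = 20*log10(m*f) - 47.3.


m * f = 45.0 * 250 = 11250
20*log10(11250) = 81.0231 dB
TL = 81.0231 - 47.3 = 33.723 dB


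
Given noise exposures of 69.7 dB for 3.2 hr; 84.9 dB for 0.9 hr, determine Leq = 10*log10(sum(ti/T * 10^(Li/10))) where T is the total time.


T_total = 3.2 + 0.9 = 4.1 hr
(3.2/4.1) * 10^(69.7/10) = 7.28394e+06
(0.9/4.1) * 10^(84.9/10) = 6.78358e+07
Sum = 7.28394e+06 + 6.78358e+07 = 7.51197e+07
Leq = 10*log10(7.51197e+07) = 78.758 dB


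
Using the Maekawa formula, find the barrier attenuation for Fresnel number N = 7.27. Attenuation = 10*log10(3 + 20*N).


3 + 20*N = 3 + 20*7.27 = 148.4
Att = 10*log10(148.4) = 21.714 dB


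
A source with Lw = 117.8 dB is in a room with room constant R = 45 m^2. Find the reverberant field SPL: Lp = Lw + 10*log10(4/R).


4/R = 4/45 = 0.0888889
Lp = 117.8 + 10*log10(0.0888889) = 107.29 dB


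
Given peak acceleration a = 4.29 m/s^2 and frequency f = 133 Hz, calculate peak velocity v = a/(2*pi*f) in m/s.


omega = 2*pi*f = 2*pi*133 = 835.664 rad/s
v = a / omega = 4.29 / 835.664 = 0.0051336 m/s


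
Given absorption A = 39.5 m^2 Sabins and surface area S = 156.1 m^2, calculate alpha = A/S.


Absorption coefficient = absorbed power / incident power
alpha = A / S = 39.5 / 156.1 = 0.25304


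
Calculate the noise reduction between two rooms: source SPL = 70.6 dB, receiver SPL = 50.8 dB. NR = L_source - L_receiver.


NR = L_source - L_receiver (difference between source and receiving room levels)
NR = 70.6 - 50.8 = 19.8 dB


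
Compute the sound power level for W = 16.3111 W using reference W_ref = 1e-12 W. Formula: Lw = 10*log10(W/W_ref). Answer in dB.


W / W_ref = 16.3111 / 1e-12 = 1.63111e+13
Lw = 10 * log10(1.63111e+13) = 132.12 dB


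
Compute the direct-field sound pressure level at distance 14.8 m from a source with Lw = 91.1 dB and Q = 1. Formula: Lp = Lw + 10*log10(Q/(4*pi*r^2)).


4*pi*r^2 = 4*pi*14.8^2 = 2752.54 m^2
Q / (4*pi*r^2) = 1 / 2752.54 = 0.000363301
Lp = 91.1 + 10*log10(0.000363301) = 56.703 dB


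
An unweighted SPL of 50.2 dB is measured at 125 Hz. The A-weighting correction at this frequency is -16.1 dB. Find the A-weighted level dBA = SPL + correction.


A-weighting table: 125 Hz -> -16.1 dB correction
SPL_A = SPL + correction = 50.2 + (-16.1) = 34.1 dBA


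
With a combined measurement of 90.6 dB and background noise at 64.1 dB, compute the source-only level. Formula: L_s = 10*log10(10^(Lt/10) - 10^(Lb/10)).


10^(90.6/10) = 1.14815e+09
10^(64.1/10) = 2.5704e+06
Difference = 1.14815e+09 - 2.5704e+06 = 1.14558e+09
L_source = 10*log10(1.14558e+09) = 90.59 dB
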